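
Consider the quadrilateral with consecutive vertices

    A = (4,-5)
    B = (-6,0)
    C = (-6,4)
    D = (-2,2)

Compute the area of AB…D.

28

Σ = (-30) + (-24) + (-4) + (2) = -56
Area = |Σ|/2 = 28.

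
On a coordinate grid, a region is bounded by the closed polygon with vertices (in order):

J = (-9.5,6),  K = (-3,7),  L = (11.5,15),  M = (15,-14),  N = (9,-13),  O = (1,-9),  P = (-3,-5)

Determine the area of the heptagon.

Apply the shoelace (surveyor's) formula: 2A = Σ (x_i·y_{i+1} − x_{i+1}·y_i), indices taken mod 7.
Σ = (-48.5) + (-125.5) + (-386) + (-69) + (-68) + (-32) + (-65.5) = -794.5
Area = |Σ|/2 = 397.25.

397.25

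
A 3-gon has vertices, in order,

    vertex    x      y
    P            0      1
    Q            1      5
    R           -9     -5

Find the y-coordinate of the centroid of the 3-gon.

1/3

Apply the shoelace formula. First the cross-terms c_i = x_i·y_{i+1} − x_{i+1}·y_i:
  -1, 40, -9  ⇒  2A = 30, A = 15.
Then Σ (y_i + y_{i+1})·c_i = 30, so ȳ = 30 / (6·15) = 1/3.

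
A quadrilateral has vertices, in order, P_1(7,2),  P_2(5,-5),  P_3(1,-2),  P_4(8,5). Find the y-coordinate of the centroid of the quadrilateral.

Apply the shoelace (surveyor's) formula. First the cross-terms c_i = x_i·y_{i+1} − x_{i+1}·y_i:
  -45, -5, 21, -19  ⇒  2A = -48, A = -24.
Then Σ (y_i + y_{i+1})·c_i = 100, so ȳ = 100 / (6·(-24)) = -25/36.

-25/36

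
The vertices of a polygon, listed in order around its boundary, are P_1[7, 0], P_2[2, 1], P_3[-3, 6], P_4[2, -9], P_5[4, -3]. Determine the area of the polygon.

Σ = (7) + (15) + (15) + (30) + (21) = 88
Area = |Σ|/2 = 44.

44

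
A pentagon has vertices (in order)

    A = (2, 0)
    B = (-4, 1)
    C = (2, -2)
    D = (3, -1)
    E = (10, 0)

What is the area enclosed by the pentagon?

Apply the surveyor's formula: 2A = Σ (x_i·y_{i+1} − x_{i+1}·y_i), indices taken mod 5.
Σ = (2) + (6) + (4) + (10) + (0) = 22
Area = |Σ|/2 = 11.

11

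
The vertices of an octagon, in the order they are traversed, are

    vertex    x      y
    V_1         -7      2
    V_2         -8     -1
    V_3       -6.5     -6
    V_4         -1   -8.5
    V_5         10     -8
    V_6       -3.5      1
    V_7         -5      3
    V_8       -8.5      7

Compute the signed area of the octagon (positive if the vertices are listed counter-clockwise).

V_1→V_2: (-7)(-1) − (-8)(2) = 23
V_2→V_3: (-8)(-6) − (-6.5)(-1) = 41.5
V_3→V_4: (-6.5)(-8.5) − (-1)(-6) = 49.25
V_4→V_5: (-1)(-8) − (10)(-8.5) = 93
V_5→V_6: (10)(1) − (-3.5)(-8) = -18
V_6→V_7: (-3.5)(3) − (-5)(1) = -5.5
V_7→V_8: (-5)(7) − (-8.5)(3) = -9.5
V_8→V_1: (-8.5)(2) − (-7)(7) = 32
Σ = 205.75
Signed area = Σ/2 = 102.875 (positive ⇒ counter-clockwise traversal).

102.875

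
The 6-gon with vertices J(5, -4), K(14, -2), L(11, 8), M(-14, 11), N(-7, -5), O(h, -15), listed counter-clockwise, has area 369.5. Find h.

The doubled signed area Σ (x_i y_{i+1} − x_{i+1} y_i) is linear in h.
With h=0 it equals 740; the coefficient of h is 1 (from the two edges through O).
So 1·h + 740 = 2·369.5 = 739 ⇒ h = -1.

-1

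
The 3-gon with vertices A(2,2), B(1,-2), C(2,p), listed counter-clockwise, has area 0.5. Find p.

1

Write out the shoelace sum; only the two edges meeting at C involve p:
2·Area = [(1·p − 2·(-2)) + (2·2 − 2·p)] + -6
       = -1·p + 2 = 1
⇒ p = 1.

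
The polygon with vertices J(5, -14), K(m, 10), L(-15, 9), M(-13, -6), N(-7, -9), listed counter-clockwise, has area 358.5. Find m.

4

Write out the shoelace sum; only the two edges meeting at K involve m:
2·Area = [(5·10 − m·(-14)) + (m·9 − (-15)·10)] + 425
       = 23·m + 625 = 717
⇒ m = 4.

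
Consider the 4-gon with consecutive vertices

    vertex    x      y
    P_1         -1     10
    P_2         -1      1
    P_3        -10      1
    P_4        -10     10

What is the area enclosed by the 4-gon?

Apply the surveyor's formula: 2A = Σ (x_i·y_{i+1} − x_{i+1}·y_i), indices taken mod 4.
P_1→P_2: (-1)(1) − (-1)(10) = 9
P_2→P_3: (-1)(1) − (-10)(1) = 9
P_3→P_4: (-10)(10) − (-10)(1) = -90
P_4→P_1: (-10)(10) − (-1)(10) = -90
Σ = -162
Area = |Σ|/2 = 81.

81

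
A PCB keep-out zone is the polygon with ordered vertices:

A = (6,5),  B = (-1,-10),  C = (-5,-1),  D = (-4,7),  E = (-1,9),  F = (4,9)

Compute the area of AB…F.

125.5

Apply the shoelace formula: 2A = Σ (x_i·y_{i+1} − x_{i+1}·y_i), indices taken mod 6.
Σ = (-55) + (-49) + (-39) + (-29) + (-45) + (-34) = -251
Area = |Σ|/2 = 125.5.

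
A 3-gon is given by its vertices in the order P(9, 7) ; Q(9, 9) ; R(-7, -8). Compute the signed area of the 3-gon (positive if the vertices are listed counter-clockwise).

Apply the shoelace formula: 2A = Σ (x_i·y_{i+1} − x_{i+1}·y_i), indices taken mod 3.
Σ = (18) + (-9) + (23) = 32
Signed area = Σ/2 = 16 (positive ⇒ counter-clockwise traversal).

16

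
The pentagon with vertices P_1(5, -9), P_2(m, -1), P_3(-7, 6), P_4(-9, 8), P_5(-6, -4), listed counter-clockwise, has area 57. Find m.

-2

Write out the shoelace sum; only the two edges meeting at P_2 involve m:
2·Area = [(5·(-1) − m·(-9)) + (m·6 − (-7)·(-1))] + 156
       = 15·m + 144 = 114
⇒ m = -2.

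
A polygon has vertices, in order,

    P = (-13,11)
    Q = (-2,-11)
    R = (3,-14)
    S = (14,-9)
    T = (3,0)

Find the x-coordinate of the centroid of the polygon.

28/65

Apply the shoelace (surveyor's) formula. First the cross-terms c_i = x_i·y_{i+1} − x_{i+1}·y_i:
  165, 61, 169, 27, 33  ⇒  2A = 455, A = 227.5.
Then Σ (x_i + x_{i+1})·c_i = 588, so x̄ = 588 / (6·227.5) = 28/65.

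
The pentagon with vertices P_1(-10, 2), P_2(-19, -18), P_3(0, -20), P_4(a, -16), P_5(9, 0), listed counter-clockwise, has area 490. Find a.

The doubled signed area Σ (x_i y_{i+1} − x_{i+1} y_i) is linear in a.
With a=0 it equals 760; the coefficient of a is 20 (from the two edges through P_4).
So 20·a + 760 = 2·490 = 980 ⇒ a = 11.

11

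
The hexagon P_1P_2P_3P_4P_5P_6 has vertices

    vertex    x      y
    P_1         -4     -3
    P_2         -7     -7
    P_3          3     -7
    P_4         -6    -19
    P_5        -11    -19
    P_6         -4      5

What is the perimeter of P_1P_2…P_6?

68

|P_1P_2| = √((-3)² + (-4)²) = √25 = 5
|P_2P_3| = √((10)² + (0)²) = √100 = 10
|P_3P_4| = √((-9)² + (-12)²) = √225 = 15
|P_4P_5| = √((-5)² + (0)²) = √25 = 5
|P_5P_6| = √((7)² + (24)²) = √625 = 25
|P_6P_1| = √((0)² + (-8)²) = √64 = 8
Perimeter = 5 + 10 + 15 + 5 + 25 + 8 = 68.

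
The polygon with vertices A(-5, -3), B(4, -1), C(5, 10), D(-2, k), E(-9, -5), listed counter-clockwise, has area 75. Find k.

The doubled signed area Σ (x_i y_{i+1} − x_{i+1} y_i) is linear in k.
With k=0 it equals 94; the coefficient of k is 14 (from the two edges through D).
So 14·k + 94 = 2·75 = 150 ⇒ k = 4.

4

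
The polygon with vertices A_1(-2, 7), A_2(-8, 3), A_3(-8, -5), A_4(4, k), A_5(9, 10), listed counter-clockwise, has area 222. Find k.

Write out the shoelace sum; only the two edges meeting at A_4 involve k:
2·Area = [((-8)·k − 4·(-5)) + (4·10 − 9·k)] + 197
       = -17·k + 257 = 444
⇒ k = -11.

-11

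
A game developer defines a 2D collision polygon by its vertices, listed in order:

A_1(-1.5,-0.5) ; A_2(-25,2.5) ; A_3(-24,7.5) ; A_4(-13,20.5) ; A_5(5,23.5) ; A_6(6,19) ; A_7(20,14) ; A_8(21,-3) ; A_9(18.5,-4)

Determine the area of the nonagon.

A_1→A_2: (-1.5)(2.5) − (-25)(-0.5) = -16.25
A_2→A_3: (-25)(7.5) − (-24)(2.5) = -127.5
A_3→A_4: (-24)(20.5) − (-13)(7.5) = -394.5
A_4→A_5: (-13)(23.5) − (5)(20.5) = -408
A_5→A_6: (5)(19) − (6)(23.5) = -46
A_6→A_7: (6)(14) − (20)(19) = -296
A_7→A_8: (20)(-3) − (21)(14) = -354
A_8→A_9: (21)(-4) − (18.5)(-3) = -28.5
A_9→A_1: (18.5)(-0.5) − (-1.5)(-4) = -15.25
Σ = -1686
Area = |Σ|/2 = 843.

843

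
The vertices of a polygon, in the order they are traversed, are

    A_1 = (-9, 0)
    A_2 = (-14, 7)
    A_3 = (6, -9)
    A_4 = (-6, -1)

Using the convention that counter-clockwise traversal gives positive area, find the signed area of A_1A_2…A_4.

-24

Apply the shoelace (surveyor's) formula: 2A = Σ (x_i·y_{i+1} − x_{i+1}·y_i), indices taken mod 4.
A_1→A_2: (-9)(7) − (-14)(0) = -63
A_2→A_3: (-14)(-9) − (6)(7) = 84
A_3→A_4: (6)(-1) − (-6)(-9) = -60
A_4→A_1: (-6)(0) − (-9)(-1) = -9
Σ = -48
Signed area = Σ/2 = -24 (negative ⇒ clockwise traversal).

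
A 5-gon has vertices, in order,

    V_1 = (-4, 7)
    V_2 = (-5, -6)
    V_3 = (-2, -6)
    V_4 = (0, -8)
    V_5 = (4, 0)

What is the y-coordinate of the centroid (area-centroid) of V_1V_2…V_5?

-49/51

Apply the surveyor's formula. First the cross-terms c_i = x_i·y_{i+1} − x_{i+1}·y_i:
  59, 18, 16, 32, 28  ⇒  2A = 153, A = 76.5.
Then Σ (y_i + y_{i+1})·c_i = -441, so ȳ = -441 / (6·76.5) = -49/51.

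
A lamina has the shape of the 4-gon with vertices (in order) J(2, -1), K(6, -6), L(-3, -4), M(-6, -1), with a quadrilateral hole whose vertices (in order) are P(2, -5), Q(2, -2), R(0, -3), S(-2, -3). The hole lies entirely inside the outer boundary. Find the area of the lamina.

25.5

Outer boundary:
Σ = (-6) + (-42) + (-21) + (8) = -61
Area = |Σ|/2 = 30.5.
Hole:
Apply the shoelace formula: 2A = Σ (x_i·y_{i+1} − x_{i+1}·y_i), indices taken mod 4.
P→Q: (2)(-2) − (2)(-5) = 6
Q→R: (2)(-3) − (0)(-2) = -6
R→S: (0)(-3) − (-2)(-3) = -6
S→P: (-2)(-5) − (2)(-3) = 16
Σ = 10
Area = |Σ|/2 = 5.
Net area = 30.5 − 5 = 25.5.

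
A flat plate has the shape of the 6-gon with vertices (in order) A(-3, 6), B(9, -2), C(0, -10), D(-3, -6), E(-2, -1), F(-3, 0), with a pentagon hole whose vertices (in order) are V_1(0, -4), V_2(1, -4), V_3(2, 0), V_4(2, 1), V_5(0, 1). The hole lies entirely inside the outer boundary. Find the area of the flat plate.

91

Outer boundary:
Apply the surveyor's formula: 2A = Σ (x_i·y_{i+1} − x_{i+1}·y_i), indices taken mod 6.
Σ = (-48) + (-90) + (-30) + (-9) + (-3) + (-18) = -198
Area = |Σ|/2 = 99.
Hole:
V_1→V_2: (0)(-4) − (1)(-4) = 4
V_2→V_3: (1)(0) − (2)(-4) = 8
V_3→V_4: (2)(1) − (2)(0) = 2
V_4→V_5: (2)(1) − (0)(1) = 2
V_5→V_1: (0)(-4) − (0)(1) = 0
Σ = 16
Area = |Σ|/2 = 8.
Net area = 99 − 8 = 91.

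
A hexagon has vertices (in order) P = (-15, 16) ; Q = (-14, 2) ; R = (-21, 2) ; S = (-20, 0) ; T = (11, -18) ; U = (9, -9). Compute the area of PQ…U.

Apply Gauss's area formula: 2A = Σ (x_i·y_{i+1} − x_{i+1}·y_i), indices taken mod 6.
P→Q: (-15)(2) − (-14)(16) = 194
Q→R: (-14)(2) − (-21)(2) = 14
R→S: (-21)(0) − (-20)(2) = 40
S→T: (-20)(-18) − (11)(0) = 360
T→U: (11)(-9) − (9)(-18) = 63
U→P: (9)(16) − (-15)(-9) = 9
Σ = 680
Area = |Σ|/2 = 340.

340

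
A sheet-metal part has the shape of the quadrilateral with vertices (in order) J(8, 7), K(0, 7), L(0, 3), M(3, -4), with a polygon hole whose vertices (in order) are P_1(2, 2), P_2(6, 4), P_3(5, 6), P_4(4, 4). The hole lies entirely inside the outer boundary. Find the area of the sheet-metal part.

Outer boundary:
Apply the shoelace (surveyor's) formula: 2A = Σ (x_i·y_{i+1} − x_{i+1}·y_i), indices taken mod 4.
Cross-terms: 56, 0, -9, 53  ⇒  Σ = 100
Area = |Σ|/2 = 50.
Hole:
Apply the shoelace (surveyor's) formula: 2A = Σ (x_i·y_{i+1} − x_{i+1}·y_i), indices taken mod 4.
Cross-terms: -4, 16, -4, 0  ⇒  Σ = 8
Area = |Σ|/2 = 4.
Net area = 50 − 4 = 46.

46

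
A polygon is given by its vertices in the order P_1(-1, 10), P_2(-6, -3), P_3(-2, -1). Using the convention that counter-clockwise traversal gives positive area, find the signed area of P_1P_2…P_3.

Apply the surveyor's formula: 2A = Σ (x_i·y_{i+1} − x_{i+1}·y_i), indices taken mod 3.
Σ = (63) + (0) + (-21) = 42
Signed area = Σ/2 = 21 (positive ⇒ counter-clockwise traversal).

21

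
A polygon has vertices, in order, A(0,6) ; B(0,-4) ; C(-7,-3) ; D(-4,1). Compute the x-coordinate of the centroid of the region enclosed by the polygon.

Apply the surveyor's formula. First the cross-terms c_i = x_i·y_{i+1} − x_{i+1}·y_i:
  0, -28, -19, -24  ⇒  2A = -71, A = -35.5.
Then Σ (x_i + x_{i+1})·c_i = 501, so x̄ = 501 / (6·(-35.5)) = -167/71.

-167/71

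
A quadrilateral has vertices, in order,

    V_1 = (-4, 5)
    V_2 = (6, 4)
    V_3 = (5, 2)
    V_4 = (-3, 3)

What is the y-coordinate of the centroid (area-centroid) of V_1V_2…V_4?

Apply the shoelace (surveyor's) formula. First the cross-terms c_i = x_i·y_{i+1} − x_{i+1}·y_i:
  -46, -8, 21, -3  ⇒  2A = -36, A = -18.
Then Σ (y_i + y_{i+1})·c_i = -381, so ȳ = -381 / (6·(-18)) = 127/36.

127/36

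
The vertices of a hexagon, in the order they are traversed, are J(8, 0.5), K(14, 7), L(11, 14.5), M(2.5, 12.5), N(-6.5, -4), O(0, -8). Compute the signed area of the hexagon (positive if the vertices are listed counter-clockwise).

231.75

Apply Gauss's area formula: 2A = Σ (x_i·y_{i+1} − x_{i+1}·y_i), indices taken mod 6.
Cross-terms: 49, 126, 101.25, 71.25, 52, 64  ⇒  Σ = 463.5
Signed area = Σ/2 = 231.75 (positive ⇒ counter-clockwise traversal).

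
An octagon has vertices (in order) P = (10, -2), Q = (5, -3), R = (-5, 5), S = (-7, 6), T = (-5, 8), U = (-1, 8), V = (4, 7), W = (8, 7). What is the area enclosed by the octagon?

Apply Gauss's area formula: 2A = Σ (x_i·y_{i+1} − x_{i+1}·y_i), indices taken mod 8.
Cross-terms: -20, 10, 5, -26, -32, -39, -28, -86  ⇒  Σ = -216
Area = |Σ|/2 = 108.

108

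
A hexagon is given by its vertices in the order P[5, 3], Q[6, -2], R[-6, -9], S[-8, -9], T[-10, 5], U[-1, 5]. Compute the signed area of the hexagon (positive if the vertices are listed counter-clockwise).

Apply the shoelace (surveyor's) formula: 2A = Σ (x_i·y_{i+1} − x_{i+1}·y_i), indices taken mod 6.
P→Q: (5)(-2) − (6)(3) = -28
Q→R: (6)(-9) − (-6)(-2) = -66
R→S: (-6)(-9) − (-8)(-9) = -18
S→T: (-8)(5) − (-10)(-9) = -130
T→U: (-10)(5) − (-1)(5) = -45
U→P: (-1)(3) − (5)(5) = -28
Σ = -315
Signed area = Σ/2 = -157.5 (negative ⇒ clockwise traversal).

-157.5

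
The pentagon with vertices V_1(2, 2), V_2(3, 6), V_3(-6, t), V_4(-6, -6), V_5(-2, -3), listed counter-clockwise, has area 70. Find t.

The doubled signed area Σ (x_i y_{i+1} − x_{i+1} y_i) is linear in t.
With t=0 it equals 86; the coefficient of t is 9 (from the two edges through V_3).
So 9·t + 86 = 2·70 = 140 ⇒ t = 6.

6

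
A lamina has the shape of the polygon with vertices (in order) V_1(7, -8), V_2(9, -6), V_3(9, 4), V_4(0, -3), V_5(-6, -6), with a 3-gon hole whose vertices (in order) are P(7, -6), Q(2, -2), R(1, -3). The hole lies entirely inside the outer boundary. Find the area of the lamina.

78

Outer boundary:
Cross-terms: 30, 90, -27, -18, 90  ⇒  Σ = 165
Area = |Σ|/2 = 82.5.
Hole:
Apply the shoelace (surveyor's) formula: 2A = Σ (x_i·y_{i+1} − x_{i+1}·y_i), indices taken mod 3.
P→Q: (7)(-2) − (2)(-6) = -2
Q→R: (2)(-3) − (1)(-2) = -4
R→P: (1)(-6) − (7)(-3) = 15
Σ = 9
Area = |Σ|/2 = 4.5.
Net area = 82.5 − 4.5 = 78.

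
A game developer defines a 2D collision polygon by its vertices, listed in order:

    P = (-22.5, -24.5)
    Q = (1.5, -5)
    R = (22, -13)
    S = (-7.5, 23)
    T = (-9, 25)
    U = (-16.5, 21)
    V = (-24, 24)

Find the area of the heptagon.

1063.625

Apply the shoelace (surveyor's) formula: 2A = Σ (x_i·y_{i+1} − x_{i+1}·y_i), indices taken mod 7.
P→Q: (-22.5)(-5) − (1.5)(-24.5) = 149.25
Q→R: (1.5)(-13) − (22)(-5) = 90.5
R→S: (22)(23) − (-7.5)(-13) = 408.5
S→T: (-7.5)(25) − (-9)(23) = 19.5
T→U: (-9)(21) − (-16.5)(25) = 223.5
U→V: (-16.5)(24) − (-24)(21) = 108
V→P: (-24)(-24.5) − (-22.5)(24) = 1128
Σ = 2127.25
Area = |Σ|/2 = 1063.625.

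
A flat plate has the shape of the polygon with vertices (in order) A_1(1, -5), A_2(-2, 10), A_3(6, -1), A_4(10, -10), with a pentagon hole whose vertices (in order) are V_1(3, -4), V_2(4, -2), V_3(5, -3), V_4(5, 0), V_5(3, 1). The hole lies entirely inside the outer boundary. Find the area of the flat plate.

Outer boundary:
Apply the surveyor's formula: 2A = Σ (x_i·y_{i+1} − x_{i+1}·y_i), indices taken mod 4.
Σ = (0) + (-58) + (-50) + (-40) = -148
Area = |Σ|/2 = 74.
Hole:
Cross-terms: 10, -2, 15, 5, -15  ⇒  Σ = 13
Area = |Σ|/2 = 6.5.
Net area = 74 − 6.5 = 67.5.

67.5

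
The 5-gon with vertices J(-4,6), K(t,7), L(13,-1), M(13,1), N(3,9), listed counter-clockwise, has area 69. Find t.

The doubled signed area Σ (x_i y_{i+1} − x_{i+1} y_i) is linear in t.
With t=0 it equals 75; the coefficient of t is -7 (from the two edges through K).
So -7·t + 75 = 2·69 = 138 ⇒ t = -9.

-9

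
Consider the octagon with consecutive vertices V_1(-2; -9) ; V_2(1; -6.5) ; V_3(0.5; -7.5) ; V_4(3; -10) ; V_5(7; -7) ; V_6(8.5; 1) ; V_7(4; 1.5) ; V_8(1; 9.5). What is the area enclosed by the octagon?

Apply the shoelace (surveyor's) formula: 2A = Σ (x_i·y_{i+1} − x_{i+1}·y_i), indices taken mod 8.
Σ = (22) + (-4.25) + (17.5) + (49) + (66.5) + (8.75) + (36.5) + (10) = 206
Area = |Σ|/2 = 103.

103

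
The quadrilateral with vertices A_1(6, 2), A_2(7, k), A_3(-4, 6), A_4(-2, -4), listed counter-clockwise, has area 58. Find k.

The doubled signed area Σ (x_i y_{i+1} − x_{i+1} y_i) is linear in k.
With k=0 it equals 76; the coefficient of k is 10 (from the two edges through A_2).
So 10·k + 76 = 2·58 = 116 ⇒ k = 4.

4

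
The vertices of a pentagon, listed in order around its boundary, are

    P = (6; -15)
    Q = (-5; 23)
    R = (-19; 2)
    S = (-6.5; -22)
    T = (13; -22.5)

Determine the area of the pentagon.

646.625

Σ = (63) + (427) + (431) + (432.25) + (-60) = 1293.25
Area = |Σ|/2 = 646.625.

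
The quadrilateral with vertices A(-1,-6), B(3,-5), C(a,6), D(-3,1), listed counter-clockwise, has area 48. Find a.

3

Write out the shoelace sum; only the two edges meeting at C involve a:
2·Area = [(3·6 − a·(-5)) + (a·1 − (-3)·6)] + 42
       = 6·a + 78 = 96
⇒ a = 3.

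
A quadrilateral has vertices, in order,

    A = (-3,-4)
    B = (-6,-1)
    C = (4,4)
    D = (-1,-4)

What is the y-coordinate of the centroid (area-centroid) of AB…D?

Apply the shoelace (surveyor's) formula. First the cross-terms c_i = x_i·y_{i+1} − x_{i+1}·y_i:
  -21, -20, -12, -8  ⇒  2A = -61, A = -30.5.
Then Σ (y_i + y_{i+1})·c_i = 109, so ȳ = 109 / (6·(-30.5)) = -109/183.

-109/183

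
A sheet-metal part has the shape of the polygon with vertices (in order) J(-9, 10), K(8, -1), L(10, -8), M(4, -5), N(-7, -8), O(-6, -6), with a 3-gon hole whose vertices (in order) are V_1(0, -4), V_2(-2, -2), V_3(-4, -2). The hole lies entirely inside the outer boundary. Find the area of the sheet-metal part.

Outer boundary:
Apply the surveyor's formula: 2A = Σ (x_i·y_{i+1} − x_{i+1}·y_i), indices taken mod 6.
J→K: (-9)(-1) − (8)(10) = -71
K→L: (8)(-8) − (10)(-1) = -54
L→M: (10)(-5) − (4)(-8) = -18
M→N: (4)(-8) − (-7)(-5) = -67
N→O: (-7)(-6) − (-6)(-8) = -6
O→J: (-6)(10) − (-9)(-6) = -114
Σ = -330
Area = |Σ|/2 = 165.
Hole:
Apply Gauss's area formula: 2A = Σ (x_i·y_{i+1} − x_{i+1}·y_i), indices taken mod 3.
Σ = (-8) + (-4) + (16) = 4
Area = |Σ|/2 = 2.
Net area = 165 − 2 = 163.

163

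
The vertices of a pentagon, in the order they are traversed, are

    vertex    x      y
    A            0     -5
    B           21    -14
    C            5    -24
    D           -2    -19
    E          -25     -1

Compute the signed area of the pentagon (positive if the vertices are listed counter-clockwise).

-410

Apply the shoelace (surveyor's) formula: 2A = Σ (x_i·y_{i+1} − x_{i+1}·y_i), indices taken mod 5.
Cross-terms: 105, -434, -143, -473, 125  ⇒  Σ = -820
Signed area = Σ/2 = -410 (negative ⇒ clockwise traversal).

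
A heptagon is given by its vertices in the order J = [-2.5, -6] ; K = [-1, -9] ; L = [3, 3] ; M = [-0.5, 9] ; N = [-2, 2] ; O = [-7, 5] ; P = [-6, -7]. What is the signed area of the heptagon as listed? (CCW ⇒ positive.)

Apply Gauss's area formula: 2A = Σ (x_i·y_{i+1} − x_{i+1}·y_i), indices taken mod 7.
Σ = (16.5) + (24) + (28.5) + (17) + (4) + (79) + (18.5) = 187.5
Signed area = Σ/2 = 93.75 (positive ⇒ counter-clockwise traversal).

93.75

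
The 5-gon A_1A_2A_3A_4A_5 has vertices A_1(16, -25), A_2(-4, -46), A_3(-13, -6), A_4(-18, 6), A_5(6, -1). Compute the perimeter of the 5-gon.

|A_1A_2| = √((-20)² + (-21)²) = √841 = 29
|A_2A_3| = √((-9)² + (40)²) = √1681 = 41
|A_3A_4| = √((-5)² + (12)²) = √169 = 13
|A_4A_5| = √((24)² + (-7)²) = √625 = 25
|A_5A_1| = √((10)² + (-24)²) = √676 = 26
Perimeter = 29 + 41 + 13 + 25 + 26 = 134.

134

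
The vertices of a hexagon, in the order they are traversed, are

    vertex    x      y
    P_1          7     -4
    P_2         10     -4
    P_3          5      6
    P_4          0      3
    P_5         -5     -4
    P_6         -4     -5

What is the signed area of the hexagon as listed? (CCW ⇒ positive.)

91

Apply the shoelace (surveyor's) formula: 2A = Σ (x_i·y_{i+1} − x_{i+1}·y_i), indices taken mod 6.
Σ = (12) + (80) + (15) + (15) + (9) + (51) = 182
Signed area = Σ/2 = 91 (positive ⇒ counter-clockwise traversal).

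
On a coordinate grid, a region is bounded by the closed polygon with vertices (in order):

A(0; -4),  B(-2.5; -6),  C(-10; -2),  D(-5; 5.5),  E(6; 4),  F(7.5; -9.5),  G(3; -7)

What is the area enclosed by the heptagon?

Cross-terms: -10, -55, -65, -53, -87, -24, -12  ⇒  Σ = -306
Area = |Σ|/2 = 153.

153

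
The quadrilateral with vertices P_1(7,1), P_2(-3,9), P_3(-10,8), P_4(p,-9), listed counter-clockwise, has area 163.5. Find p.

-6

The doubled signed area Σ (x_i y_{i+1} − x_{i+1} y_i) is linear in p.
With p=0 it equals 285; the coefficient of p is -7 (from the two edges through P_4).
So -7·p + 285 = 2·163.5 = 327 ⇒ p = -6.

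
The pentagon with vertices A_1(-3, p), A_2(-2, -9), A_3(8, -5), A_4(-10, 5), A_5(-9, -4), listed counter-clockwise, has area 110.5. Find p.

Write out the shoelace sum; only the two edges meeting at A_1 involve p:
2·Area = [((-9)·p − (-3)·(-4)) + ((-3)·(-9) − (-2)·p)] + 157
       = -7·p + 172 = 221
⇒ p = -7.

-7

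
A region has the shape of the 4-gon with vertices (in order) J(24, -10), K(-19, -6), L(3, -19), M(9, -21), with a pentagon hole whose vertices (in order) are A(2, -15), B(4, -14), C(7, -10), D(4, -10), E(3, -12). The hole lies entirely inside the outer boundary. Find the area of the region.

273

Outer boundary:
Σ = (-334) + (379) + (108) + (414) = 567
Area = |Σ|/2 = 283.5.
Hole:
Cross-terms: 32, 58, -30, -18, -21  ⇒  Σ = 21
Area = |Σ|/2 = 10.5.
Net area = 283.5 − 10.5 = 273.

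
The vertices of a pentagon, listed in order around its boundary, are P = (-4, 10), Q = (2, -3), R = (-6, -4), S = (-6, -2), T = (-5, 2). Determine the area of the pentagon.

Apply the surveyor's formula: 2A = Σ (x_i·y_{i+1} − x_{i+1}·y_i), indices taken mod 5.
P→Q: (-4)(-3) − (2)(10) = -8
Q→R: (2)(-4) − (-6)(-3) = -26
R→S: (-6)(-2) − (-6)(-4) = -12
S→T: (-6)(2) − (-5)(-2) = -22
T→P: (-5)(10) − (-4)(2) = -42
Σ = -110
Area = |Σ|/2 = 55.

55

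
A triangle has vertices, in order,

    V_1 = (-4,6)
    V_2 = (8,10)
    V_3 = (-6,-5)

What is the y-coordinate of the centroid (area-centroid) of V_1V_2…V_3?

Apply the shoelace (surveyor's) formula. First the cross-terms c_i = x_i·y_{i+1} − x_{i+1}·y_i:
  -88, 20, -56  ⇒  2A = -124, A = -62.
Then Σ (y_i + y_{i+1})·c_i = -1364, so ȳ = -1364 / (6·(-62)) = 11/3.

11/3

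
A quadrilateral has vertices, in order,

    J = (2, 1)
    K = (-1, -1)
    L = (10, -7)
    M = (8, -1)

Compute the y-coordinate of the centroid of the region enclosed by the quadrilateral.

-7/3

Apply the shoelace (surveyor's) formula. First the cross-terms c_i = x_i·y_{i+1} − x_{i+1}·y_i:
  -1, 17, 46, 10  ⇒  2A = 72, A = 36.
Then Σ (y_i + y_{i+1})·c_i = -504, so ȳ = -504 / (6·36) = -7/3.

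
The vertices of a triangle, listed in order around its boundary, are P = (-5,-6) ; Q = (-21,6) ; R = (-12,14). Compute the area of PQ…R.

Apply the surveyor's formula: 2A = Σ (x_i·y_{i+1} − x_{i+1}·y_i), indices taken mod 3.
P→Q: (-5)(6) − (-21)(-6) = -156
Q→R: (-21)(14) − (-12)(6) = -222
R→P: (-12)(-6) − (-5)(14) = 142
Σ = -236
Area = |Σ|/2 = 118.

118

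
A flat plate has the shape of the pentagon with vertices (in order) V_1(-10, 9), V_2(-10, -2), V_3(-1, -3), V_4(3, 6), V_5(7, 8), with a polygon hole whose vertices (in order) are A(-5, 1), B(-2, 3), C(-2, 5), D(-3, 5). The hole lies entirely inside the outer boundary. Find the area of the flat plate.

128

Outer boundary:
Apply the surveyor's formula: 2A = Σ (x_i·y_{i+1} − x_{i+1}·y_i), indices taken mod 5.
Σ = (110) + (28) + (3) + (-18) + (143) = 266
Area = |Σ|/2 = 133.
Hole:
Apply Gauss's area formula: 2A = Σ (x_i·y_{i+1} − x_{i+1}·y_i), indices taken mod 4.
Cross-terms: -13, -4, 5, 22  ⇒  Σ = 10
Area = |Σ|/2 = 5.
Net area = 133 − 5 = 128.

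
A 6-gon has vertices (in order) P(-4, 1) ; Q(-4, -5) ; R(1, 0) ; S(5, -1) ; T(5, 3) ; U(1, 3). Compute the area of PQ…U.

Σ = (24) + (5) + (-1) + (20) + (12) + (13) = 73
Area = |Σ|/2 = 36.5.

36.5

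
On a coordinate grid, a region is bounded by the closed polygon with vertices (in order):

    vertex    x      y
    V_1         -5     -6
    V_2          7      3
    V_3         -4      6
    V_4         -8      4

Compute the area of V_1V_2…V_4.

90.5

Apply Gauss's area formula: 2A = Σ (x_i·y_{i+1} − x_{i+1}·y_i), indices taken mod 4.
Cross-terms: 27, 54, 32, 68  ⇒  Σ = 181
Area = |Σ|/2 = 90.5.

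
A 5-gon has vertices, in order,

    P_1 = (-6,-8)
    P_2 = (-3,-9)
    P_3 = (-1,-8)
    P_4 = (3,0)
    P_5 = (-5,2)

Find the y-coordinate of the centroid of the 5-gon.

Apply the surveyor's formula. First the cross-terms c_i = x_i·y_{i+1} − x_{i+1}·y_i:
  30, 15, 24, 6, 52  ⇒  2A = 127, A = 63.5.
Then Σ (y_i + y_{i+1})·c_i = -1257, so ȳ = -1257 / (6·63.5) = -419/127.

-419/127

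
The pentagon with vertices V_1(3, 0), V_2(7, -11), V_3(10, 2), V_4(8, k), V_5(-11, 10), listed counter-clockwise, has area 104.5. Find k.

4

The doubled signed area Σ (x_i y_{i+1} − x_{i+1} y_i) is linear in k.
With k=0 it equals 125; the coefficient of k is 21 (from the two edges through V_4).
So 21·k + 125 = 2·104.5 = 209 ⇒ k = 4.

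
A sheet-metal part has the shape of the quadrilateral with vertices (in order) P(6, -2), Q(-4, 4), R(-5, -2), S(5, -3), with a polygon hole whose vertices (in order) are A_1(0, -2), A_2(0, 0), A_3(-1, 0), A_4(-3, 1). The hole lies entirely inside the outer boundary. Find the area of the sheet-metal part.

Outer boundary:
Apply the shoelace formula: 2A = Σ (x_i·y_{i+1} − x_{i+1}·y_i), indices taken mod 4.
Cross-terms: 16, 28, 25, 8  ⇒  Σ = 77
Area = |Σ|/2 = 38.5.
Hole:
Apply the surveyor's formula: 2A = Σ (x_i·y_{i+1} − x_{i+1}·y_i), indices taken mod 4.
A_1→A_2: (0)(0) − (0)(-2) = 0
A_2→A_3: (0)(0) − (-1)(0) = 0
A_3→A_4: (-1)(1) − (-3)(0) = -1
A_4→A_1: (-3)(-2) − (0)(1) = 6
Σ = 5
Area = |Σ|/2 = 2.5.
Net area = 38.5 − 2.5 = 36.

36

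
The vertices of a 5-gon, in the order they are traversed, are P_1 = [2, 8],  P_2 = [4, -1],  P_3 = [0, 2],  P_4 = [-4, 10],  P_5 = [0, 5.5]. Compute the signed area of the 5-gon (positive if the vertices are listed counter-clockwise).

-25.5

Σ = (-34) + (8) + (8) + (-22) + (-11) = -51
Signed area = Σ/2 = -25.5 (negative ⇒ clockwise traversal).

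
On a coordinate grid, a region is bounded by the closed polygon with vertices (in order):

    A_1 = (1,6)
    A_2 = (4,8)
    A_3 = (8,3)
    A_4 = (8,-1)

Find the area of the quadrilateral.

A_1→A_2: (1)(8) − (4)(6) = -16
A_2→A_3: (4)(3) − (8)(8) = -52
A_3→A_4: (8)(-1) − (8)(3) = -32
A_4→A_1: (8)(6) − (1)(-1) = 49
Σ = -51
Area = |Σ|/2 = 25.5.

25.5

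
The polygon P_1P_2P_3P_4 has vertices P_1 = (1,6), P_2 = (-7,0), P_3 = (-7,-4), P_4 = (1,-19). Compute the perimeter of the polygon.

|P_1P_2| = √((-8)² + (-6)²) = √100 = 10
|P_2P_3| = √((0)² + (-4)²) = √16 = 4
|P_3P_4| = √((8)² + (-15)²) = √289 = 17
|P_4P_1| = √((0)² + (25)²) = √625 = 25
Perimeter = 10 + 4 + 17 + 25 = 56.

56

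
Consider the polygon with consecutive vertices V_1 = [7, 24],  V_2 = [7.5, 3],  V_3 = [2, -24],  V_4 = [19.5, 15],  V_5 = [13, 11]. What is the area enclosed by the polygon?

203.75

Apply Gauss's area formula: 2A = Σ (x_i·y_{i+1} − x_{i+1}·y_i), indices taken mod 5.
V_1→V_2: (7)(3) − (7.5)(24) = -159
V_2→V_3: (7.5)(-24) − (2)(3) = -186
V_3→V_4: (2)(15) − (19.5)(-24) = 498
V_4→V_5: (19.5)(11) − (13)(15) = 19.5
V_5→V_1: (13)(24) − (7)(11) = 235
Σ = 407.5
Area = |Σ|/2 = 203.75.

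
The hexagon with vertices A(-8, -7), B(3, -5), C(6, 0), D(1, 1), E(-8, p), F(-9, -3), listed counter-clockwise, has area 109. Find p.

5

Write out the shoelace sum; only the two edges meeting at E involve p:
2·Area = [(1·p − (-8)·1) + ((-8)·(-3) − (-9)·p)] + 136
       = 10·p + 168 = 218
⇒ p = 5.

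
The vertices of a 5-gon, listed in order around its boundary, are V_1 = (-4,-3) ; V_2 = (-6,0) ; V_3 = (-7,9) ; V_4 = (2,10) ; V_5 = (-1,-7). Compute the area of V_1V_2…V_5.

94.5

V_1→V_2: (-4)(0) − (-6)(-3) = -18
V_2→V_3: (-6)(9) − (-7)(0) = -54
V_3→V_4: (-7)(10) − (2)(9) = -88
V_4→V_5: (2)(-7) − (-1)(10) = -4
V_5→V_1: (-1)(-3) − (-4)(-7) = -25
Σ = -189
Area = |Σ|/2 = 94.5.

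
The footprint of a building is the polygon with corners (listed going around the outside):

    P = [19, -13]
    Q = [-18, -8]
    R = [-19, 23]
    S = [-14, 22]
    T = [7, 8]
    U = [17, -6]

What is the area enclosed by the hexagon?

799.5

P→Q: (19)(-8) − (-18)(-13) = -386
Q→R: (-18)(23) − (-19)(-8) = -566
R→S: (-19)(22) − (-14)(23) = -96
S→T: (-14)(8) − (7)(22) = -266
T→U: (7)(-6) − (17)(8) = -178
U→P: (17)(-13) − (19)(-6) = -107
Σ = -1599
Area = |Σ|/2 = 799.5.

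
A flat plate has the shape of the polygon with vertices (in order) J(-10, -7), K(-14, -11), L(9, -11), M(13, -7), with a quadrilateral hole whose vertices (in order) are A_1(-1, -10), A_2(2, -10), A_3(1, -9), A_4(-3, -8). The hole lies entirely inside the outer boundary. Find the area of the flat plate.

Outer boundary:
Apply the surveyor's formula: 2A = Σ (x_i·y_{i+1} − x_{i+1}·y_i), indices taken mod 4.
Σ = (12) + (253) + (80) + (-161) = 184
Area = |Σ|/2 = 92.
Hole:
Apply the surveyor's formula: 2A = Σ (x_i·y_{i+1} − x_{i+1}·y_i), indices taken mod 4.
Σ = (30) + (-8) + (-35) + (22) = 9
Area = |Σ|/2 = 4.5.
Net area = 92 − 4.5 = 87.5.

87.5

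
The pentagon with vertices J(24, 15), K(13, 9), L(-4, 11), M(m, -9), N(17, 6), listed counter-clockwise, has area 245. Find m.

2

Write out the shoelace sum; only the two edges meeting at M involve m:
2·Area = [((-4)·(-9) − m·11) + (m·6 − 17·(-9))] + 311
       = -5·m + 500 = 490
⇒ m = 2.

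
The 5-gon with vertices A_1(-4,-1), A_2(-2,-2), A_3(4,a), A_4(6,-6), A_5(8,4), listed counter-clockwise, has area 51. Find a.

-4

The doubled signed area Σ (x_i y_{i+1} − x_{i+1} y_i) is linear in a.
With a=0 it equals 70; the coefficient of a is -8 (from the two edges through A_3).
So -8·a + 70 = 2·51 = 102 ⇒ a = -4.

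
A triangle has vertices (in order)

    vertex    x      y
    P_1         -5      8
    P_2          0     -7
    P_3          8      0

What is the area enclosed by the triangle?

77.5

Apply Gauss's area formula: 2A = Σ (x_i·y_{i+1} − x_{i+1}·y_i), indices taken mod 3.
P_1→P_2: (-5)(-7) − (0)(8) = 35
P_2→P_3: (0)(0) − (8)(-7) = 56
P_3→P_1: (8)(8) − (-5)(0) = 64
Σ = 155
Area = |Σ|/2 = 77.5.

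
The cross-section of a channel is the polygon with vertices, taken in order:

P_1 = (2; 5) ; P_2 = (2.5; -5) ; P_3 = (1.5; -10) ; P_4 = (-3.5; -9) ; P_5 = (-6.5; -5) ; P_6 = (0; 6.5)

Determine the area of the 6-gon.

P_1→P_2: (2)(-5) − (2.5)(5) = -22.5
P_2→P_3: (2.5)(-10) − (1.5)(-5) = -17.5
P_3→P_4: (1.5)(-9) − (-3.5)(-10) = -48.5
P_4→P_5: (-3.5)(-5) − (-6.5)(-9) = -41
P_5→P_6: (-6.5)(6.5) − (0)(-5) = -42.25
P_6→P_1: (0)(5) − (2)(6.5) = -13
Σ = -184.75
Area = |Σ|/2 = 92.375.

92.375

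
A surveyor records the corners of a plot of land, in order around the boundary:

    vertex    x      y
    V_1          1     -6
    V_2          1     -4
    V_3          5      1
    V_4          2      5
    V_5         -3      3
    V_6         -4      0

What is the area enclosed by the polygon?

51.5

Apply the shoelace (surveyor's) formula: 2A = Σ (x_i·y_{i+1} − x_{i+1}·y_i), indices taken mod 6.
Cross-terms: 2, 21, 23, 21, 12, 24  ⇒  Σ = 103
Area = |Σ|/2 = 51.5.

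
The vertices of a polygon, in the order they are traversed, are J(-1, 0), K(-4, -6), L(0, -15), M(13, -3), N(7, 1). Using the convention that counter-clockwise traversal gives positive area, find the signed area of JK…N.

148

Σ = (6) + (60) + (195) + (34) + (1) = 296
Signed area = Σ/2 = 148 (positive ⇒ counter-clockwise traversal).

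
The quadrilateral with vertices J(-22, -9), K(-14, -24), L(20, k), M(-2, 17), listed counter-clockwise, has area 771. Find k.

6

The doubled signed area Σ (x_i y_{i+1} − x_{i+1} y_i) is linear in k.
With k=0 it equals 1614; the coefficient of k is -12 (from the two edges through L).
So -12·k + 1614 = 2·771 = 1542 ⇒ k = 6.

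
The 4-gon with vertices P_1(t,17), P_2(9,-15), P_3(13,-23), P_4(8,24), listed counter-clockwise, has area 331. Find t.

The doubled signed area Σ (x_i y_{i+1} − x_{i+1} y_i) is linear in t.
With t=0 it equals 467; the coefficient of t is -39 (from the two edges through P_1).
So -39·t + 467 = 2·331 = 662 ⇒ t = -5.

-5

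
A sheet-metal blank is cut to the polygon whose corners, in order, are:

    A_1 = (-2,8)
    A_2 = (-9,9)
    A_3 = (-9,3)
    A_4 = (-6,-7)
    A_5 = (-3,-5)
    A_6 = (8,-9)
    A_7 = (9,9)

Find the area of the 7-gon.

Apply the shoelace formula: 2A = Σ (x_i·y_{i+1} − x_{i+1}·y_i), indices taken mod 7.
Σ = (54) + (54) + (81) + (9) + (67) + (153) + (90) = 508
Area = |Σ|/2 = 254.

254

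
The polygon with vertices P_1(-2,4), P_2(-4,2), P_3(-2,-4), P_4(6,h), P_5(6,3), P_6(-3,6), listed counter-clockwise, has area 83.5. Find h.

-6

The doubled signed area Σ (x_i y_{i+1} − x_{i+1} y_i) is linear in h.
With h=0 it equals 119; the coefficient of h is -8 (from the two edges through P_4).
So -8·h + 119 = 2·83.5 = 167 ⇒ h = -6.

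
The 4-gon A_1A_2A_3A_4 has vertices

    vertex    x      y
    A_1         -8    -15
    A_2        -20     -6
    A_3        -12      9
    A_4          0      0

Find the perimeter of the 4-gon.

64

|A_1A_2| = √((-12)² + (9)²) = √225 = 15
|A_2A_3| = √((8)² + (15)²) = √289 = 17
|A_3A_4| = √((12)² + (-9)²) = √225 = 15
|A_4A_1| = √((-8)² + (-15)²) = √289 = 17
Perimeter = 15 + 17 + 15 + 17 = 64.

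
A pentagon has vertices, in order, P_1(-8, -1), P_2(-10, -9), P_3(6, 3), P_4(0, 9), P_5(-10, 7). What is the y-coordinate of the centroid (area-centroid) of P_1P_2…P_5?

Apply the surveyor's formula. First the cross-terms c_i = x_i·y_{i+1} − x_{i+1}·y_i:
  62, 24, 54, 90, 66  ⇒  2A = 296, A = 148.
Then Σ (y_i + y_{i+1})·c_i = 1720, so ȳ = 1720 / (6·148) = 215/111.

215/111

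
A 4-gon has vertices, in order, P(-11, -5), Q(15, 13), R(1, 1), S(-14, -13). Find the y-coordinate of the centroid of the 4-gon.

Apply the shoelace (surveyor's) formula. First the cross-terms c_i = x_i·y_{i+1} − x_{i+1}·y_i:
  -68, 2, 1, -73  ⇒  2A = -138, A = -69.
Then Σ (y_i + y_{i+1})·c_i = 786, so ȳ = 786 / (6·(-69)) = -131/69.

-131/69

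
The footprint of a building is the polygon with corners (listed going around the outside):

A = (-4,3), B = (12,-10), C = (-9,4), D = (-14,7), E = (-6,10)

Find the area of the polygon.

A→B: (-4)(-10) − (12)(3) = 4
B→C: (12)(4) − (-9)(-10) = -42
C→D: (-9)(7) − (-14)(4) = -7
D→E: (-14)(10) − (-6)(7) = -98
E→A: (-6)(3) − (-4)(10) = 22
Σ = -121
Area = |Σ|/2 = 60.5.

60.5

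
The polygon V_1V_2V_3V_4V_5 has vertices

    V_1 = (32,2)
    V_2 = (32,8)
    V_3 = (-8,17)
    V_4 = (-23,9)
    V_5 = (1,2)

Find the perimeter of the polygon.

|V_1V_2| = √((0)² + (6)²) = √36 = 6
|V_2V_3| = √((-40)² + (9)²) = √1681 = 41
|V_3V_4| = √((-15)² + (-8)²) = √289 = 17
|V_4V_5| = √((24)² + (-7)²) = √625 = 25
|V_5V_1| = √((31)² + (0)²) = √961 = 31
Perimeter = 6 + 41 + 17 + 25 + 31 = 120.

120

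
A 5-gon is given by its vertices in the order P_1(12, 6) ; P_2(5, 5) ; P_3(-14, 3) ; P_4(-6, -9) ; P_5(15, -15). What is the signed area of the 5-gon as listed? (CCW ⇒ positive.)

Apply Gauss's area formula: 2A = Σ (x_i·y_{i+1} − x_{i+1}·y_i), indices taken mod 5.
Cross-terms: 30, 85, 144, 225, 270  ⇒  Σ = 754
Signed area = Σ/2 = 377 (positive ⇒ counter-clockwise traversal).

377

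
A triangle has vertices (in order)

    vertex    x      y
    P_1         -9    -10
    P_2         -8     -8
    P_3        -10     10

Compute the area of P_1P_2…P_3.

11

Apply Gauss's area formula: 2A = Σ (x_i·y_{i+1} − x_{i+1}·y_i), indices taken mod 3.
Cross-terms: -8, -160, 190  ⇒  Σ = 22
Area = |Σ|/2 = 11.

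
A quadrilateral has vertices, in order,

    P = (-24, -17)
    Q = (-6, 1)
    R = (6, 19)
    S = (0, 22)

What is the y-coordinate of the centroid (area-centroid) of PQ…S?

142/23

Apply the surveyor's formula. First the cross-terms c_i = x_i·y_{i+1} − x_{i+1}·y_i:
  -126, -120, 132, 528  ⇒  2A = 414, A = 207.
Then Σ (y_i + y_{i+1})·c_i = 7668, so ȳ = 7668 / (6·207) = 142/23.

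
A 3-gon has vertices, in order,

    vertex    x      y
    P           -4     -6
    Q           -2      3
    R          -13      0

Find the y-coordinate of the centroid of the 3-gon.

-1

Apply the shoelace (surveyor's) formula. First the cross-terms c_i = x_i·y_{i+1} − x_{i+1}·y_i:
  -24, 39, 78  ⇒  2A = 93, A = 46.5.
Then Σ (y_i + y_{i+1})·c_i = -279, so ȳ = -279 / (6·46.5) = -1.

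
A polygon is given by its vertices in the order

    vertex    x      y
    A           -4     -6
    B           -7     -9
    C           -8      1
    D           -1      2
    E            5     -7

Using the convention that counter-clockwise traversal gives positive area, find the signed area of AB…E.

Σ = (-6) + (-79) + (-15) + (-3) + (-58) = -161
Signed area = Σ/2 = -80.5 (negative ⇒ clockwise traversal).

-80.5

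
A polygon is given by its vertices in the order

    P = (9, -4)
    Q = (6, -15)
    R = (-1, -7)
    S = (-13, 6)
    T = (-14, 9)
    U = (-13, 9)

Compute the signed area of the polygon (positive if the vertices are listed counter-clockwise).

Apply the shoelace formula: 2A = Σ (x_i·y_{i+1} − x_{i+1}·y_i), indices taken mod 6.
Σ = (-111) + (-57) + (-97) + (-33) + (-9) + (-29) = -336
Signed area = Σ/2 = -168 (negative ⇒ clockwise traversal).

-168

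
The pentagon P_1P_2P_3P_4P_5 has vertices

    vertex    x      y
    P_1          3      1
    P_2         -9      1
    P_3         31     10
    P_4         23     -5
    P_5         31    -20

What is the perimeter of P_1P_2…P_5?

122

|P_1P_2| = √((-12)² + (0)²) = √144 = 12
|P_2P_3| = √((40)² + (9)²) = √1681 = 41
|P_3P_4| = √((-8)² + (-15)²) = √289 = 17
|P_4P_5| = √((8)² + (-15)²) = √289 = 17
|P_5P_1| = √((-28)² + (21)²) = √1225 = 35
Perimeter = 12 + 41 + 17 + 17 + 35 = 122.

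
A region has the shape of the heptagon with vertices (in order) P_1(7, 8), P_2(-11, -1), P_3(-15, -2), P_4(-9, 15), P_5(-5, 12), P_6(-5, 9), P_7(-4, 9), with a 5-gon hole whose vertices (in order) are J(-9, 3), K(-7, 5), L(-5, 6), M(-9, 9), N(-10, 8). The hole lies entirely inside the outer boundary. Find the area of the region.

124.5

Outer boundary:
Apply Gauss's area formula: 2A = Σ (x_i·y_{i+1} − x_{i+1}·y_i), indices taken mod 7.
Σ = (81) + (7) + (-243) + (-33) + (15) + (-9) + (-95) = -277
Area = |Σ|/2 = 138.5.
Hole:
Apply the shoelace (surveyor's) formula: 2A = Σ (x_i·y_{i+1} − x_{i+1}·y_i), indices taken mod 5.
Cross-terms: -24, -17, 9, 18, 42  ⇒  Σ = 28
Area = |Σ|/2 = 14.
Net area = 138.5 − 14 = 124.5.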